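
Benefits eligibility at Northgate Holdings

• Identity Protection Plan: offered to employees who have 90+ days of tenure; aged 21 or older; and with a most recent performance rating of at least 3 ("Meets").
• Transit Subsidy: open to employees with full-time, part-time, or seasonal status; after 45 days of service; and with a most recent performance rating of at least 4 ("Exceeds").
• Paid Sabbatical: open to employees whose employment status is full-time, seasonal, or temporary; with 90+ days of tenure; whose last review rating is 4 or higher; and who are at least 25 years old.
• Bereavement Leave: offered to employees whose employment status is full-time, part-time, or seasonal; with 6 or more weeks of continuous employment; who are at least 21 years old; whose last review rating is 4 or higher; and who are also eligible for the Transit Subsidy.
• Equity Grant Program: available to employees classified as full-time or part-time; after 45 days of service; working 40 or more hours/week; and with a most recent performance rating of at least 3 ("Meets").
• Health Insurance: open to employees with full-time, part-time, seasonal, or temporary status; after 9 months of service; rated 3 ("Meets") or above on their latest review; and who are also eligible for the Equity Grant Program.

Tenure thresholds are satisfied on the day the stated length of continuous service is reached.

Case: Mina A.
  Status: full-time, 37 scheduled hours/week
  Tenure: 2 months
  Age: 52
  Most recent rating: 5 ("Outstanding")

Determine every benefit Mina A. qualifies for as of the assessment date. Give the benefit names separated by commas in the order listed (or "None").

Transit Subsidy, Bereavement Leave

Identity Protection Plan — service 2 months < 90 days ✗ → not eligible.
Transit Subsidy — status full-time ✓; service 2 months ≥ 45 days ✓; rating 5 ≥ 4 ✓ → eligible.
Paid Sabbatical — status full-time ✓; service 2 months < 90 days ✗ → not eligible.
Bereavement Leave — status full-time ✓; service 2 months ≥ 6 weeks (≈42 days) ✓; age 52 ≥ 21 ✓; rating 5 ≥ 4 ✓; eligible for Transit Subsidy ✓ → eligible.
Equity Grant Program — status full-time ✓; service 2 months ≥ 45 days ✓; 37 hrs/wk < 40 ✗ → not eligible.
Health Insurance — status full-time ✓; service 2 months < 9 months ✗ → not eligible.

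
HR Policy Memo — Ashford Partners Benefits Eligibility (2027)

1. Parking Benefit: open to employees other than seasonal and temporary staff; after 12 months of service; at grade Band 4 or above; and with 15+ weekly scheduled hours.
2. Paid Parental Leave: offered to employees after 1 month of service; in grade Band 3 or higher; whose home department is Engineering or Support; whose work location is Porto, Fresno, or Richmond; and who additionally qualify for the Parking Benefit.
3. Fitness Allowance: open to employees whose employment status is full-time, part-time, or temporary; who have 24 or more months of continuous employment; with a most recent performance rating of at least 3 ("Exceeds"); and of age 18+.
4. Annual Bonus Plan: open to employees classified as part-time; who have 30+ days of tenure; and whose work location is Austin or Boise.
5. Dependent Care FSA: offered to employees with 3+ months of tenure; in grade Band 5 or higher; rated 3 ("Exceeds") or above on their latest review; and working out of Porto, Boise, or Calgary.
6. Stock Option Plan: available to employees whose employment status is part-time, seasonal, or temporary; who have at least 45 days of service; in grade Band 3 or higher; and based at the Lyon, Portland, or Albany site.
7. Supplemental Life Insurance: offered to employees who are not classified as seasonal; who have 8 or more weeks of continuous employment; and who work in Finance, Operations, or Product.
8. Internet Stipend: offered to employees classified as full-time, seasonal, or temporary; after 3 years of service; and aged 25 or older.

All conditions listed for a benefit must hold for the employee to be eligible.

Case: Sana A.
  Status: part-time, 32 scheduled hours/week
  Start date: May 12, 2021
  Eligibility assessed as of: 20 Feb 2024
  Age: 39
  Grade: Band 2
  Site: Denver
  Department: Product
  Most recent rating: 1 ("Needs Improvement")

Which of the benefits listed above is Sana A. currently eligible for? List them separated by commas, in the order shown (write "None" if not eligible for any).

Service from May 12, 2021 to 20 Feb 2024: 1014 days.
Parking Benefit — status part-time ✓ (not excluded); service 1014 days ≥ 12 months (≈360 days) ✓; grade Band 2 < Band 4 ✗ → not eligible.
Paid Parental Leave — service 1014 days ≥ 1 month (≈30 days) ✓; grade Band 2 < Band 3 ✗ → not eligible.
Fitness Allowance — status part-time ✓; service 1014 days ≥ 24 months (≈720 days) ✓; rating 1 < 3 ✗ → not eligible.
Annual Bonus Plan — status part-time ✓; service 1014 days ≥ 30 days ✓; site Denver ✗ (not Austin or Boise) → not eligible.
Dependent Care FSA — service 1014 days ≥ 3 months (≈90 days) ✓; grade Band 2 < Band 5 ✗ → not eligible.
Stock Option Plan — status part-time ✓; service 1014 days ≥ 45 days ✓; grade Band 2 < Band 3 ✗ → not eligible.
Supplemental Life Insurance — status part-time ✓ (not excluded); service 1014 days ≥ 8 weeks (≈56 days) ✓; dept Product ✓ → eligible.
Internet Stipend — status part-time ✗ (requires full-time, seasonal, or temporary) → not eligible.

Supplemental Life Insurance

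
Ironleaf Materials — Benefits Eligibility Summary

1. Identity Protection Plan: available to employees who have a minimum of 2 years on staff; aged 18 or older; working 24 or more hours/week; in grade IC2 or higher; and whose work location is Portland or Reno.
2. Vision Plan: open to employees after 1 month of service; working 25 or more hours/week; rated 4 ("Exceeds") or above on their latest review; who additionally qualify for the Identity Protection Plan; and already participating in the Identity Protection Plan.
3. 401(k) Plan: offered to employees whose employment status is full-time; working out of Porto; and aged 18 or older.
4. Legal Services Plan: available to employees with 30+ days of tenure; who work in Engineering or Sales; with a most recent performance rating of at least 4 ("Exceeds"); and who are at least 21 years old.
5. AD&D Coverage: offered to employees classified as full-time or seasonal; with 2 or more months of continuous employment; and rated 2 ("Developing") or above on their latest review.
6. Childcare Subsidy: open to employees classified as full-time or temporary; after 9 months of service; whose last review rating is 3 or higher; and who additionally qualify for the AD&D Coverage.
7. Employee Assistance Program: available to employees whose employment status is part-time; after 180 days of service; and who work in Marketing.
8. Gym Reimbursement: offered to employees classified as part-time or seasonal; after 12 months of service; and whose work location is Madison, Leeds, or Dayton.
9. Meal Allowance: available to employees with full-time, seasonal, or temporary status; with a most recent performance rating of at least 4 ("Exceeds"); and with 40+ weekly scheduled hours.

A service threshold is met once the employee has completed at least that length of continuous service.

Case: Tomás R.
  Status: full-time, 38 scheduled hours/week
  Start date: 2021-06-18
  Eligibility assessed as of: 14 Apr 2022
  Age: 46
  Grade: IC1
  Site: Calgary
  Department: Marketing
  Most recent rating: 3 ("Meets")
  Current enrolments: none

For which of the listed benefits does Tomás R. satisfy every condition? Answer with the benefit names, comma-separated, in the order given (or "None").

AD&D Coverage, Childcare Subsidy

Service from 2021-06-18 to 14 Apr 2022: 300 days.
Identity Protection Plan — service 300 days < 2 years (≈730 days) ✗ → not eligible.
Vision Plan — service 300 days ≥ 1 month (≈30 days) ✓; 38 hrs/wk ≥ 25 ✓; rating 3 < 4 ✗ → not eligible.
401(k) Plan — status full-time ✓; site Calgary ✗ (not Porto) → not eligible.
Legal Services Plan — service 300 days ≥ 30 days ✓; dept Marketing ✗ → not eligible.
AD&D Coverage — status full-time ✓; service 300 days ≥ 2 months (≈60 days) ✓; rating 3 ≥ 2 ✓ → eligible.
Childcare Subsidy — status full-time ✓; service 300 days ≥ 9 months (≈270 days) ✓; rating 3 ≥ 3 ✓; eligible for AD&D Coverage ✓ → eligible.
Employee Assistance Program — status full-time ✗ (requires part-time) → not eligible.
Gym Reimbursement — status full-time ✗ (requires part-time or seasonal) → not eligible.
Meal Allowance — status full-time ✓; rating 3 < 4 ✗ → not eligible.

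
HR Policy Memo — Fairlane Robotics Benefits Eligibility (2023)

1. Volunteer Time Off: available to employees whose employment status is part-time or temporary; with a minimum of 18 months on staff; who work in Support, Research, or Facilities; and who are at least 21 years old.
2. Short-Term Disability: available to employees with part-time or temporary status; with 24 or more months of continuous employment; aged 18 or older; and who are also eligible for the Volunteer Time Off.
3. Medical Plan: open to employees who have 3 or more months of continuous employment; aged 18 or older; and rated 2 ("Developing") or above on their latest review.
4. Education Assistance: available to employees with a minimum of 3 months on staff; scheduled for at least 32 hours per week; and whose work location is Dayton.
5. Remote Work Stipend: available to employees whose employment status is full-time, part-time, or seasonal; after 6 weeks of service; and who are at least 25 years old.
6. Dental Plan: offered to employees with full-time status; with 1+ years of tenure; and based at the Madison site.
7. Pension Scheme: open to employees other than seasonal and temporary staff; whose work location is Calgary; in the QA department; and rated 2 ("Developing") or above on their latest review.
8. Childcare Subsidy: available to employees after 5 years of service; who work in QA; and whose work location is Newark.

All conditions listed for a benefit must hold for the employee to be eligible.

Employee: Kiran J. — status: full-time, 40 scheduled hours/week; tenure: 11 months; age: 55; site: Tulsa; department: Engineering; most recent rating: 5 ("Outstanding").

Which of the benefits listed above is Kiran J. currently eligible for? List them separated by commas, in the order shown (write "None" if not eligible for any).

Medical Plan, Remote Work Stipend

Volunteer Time Off — status full-time ✗ (requires part-time or temporary) → not eligible.
Short-Term Disability — status full-time ✗ (requires part-time or temporary) → not eligible.
Medical Plan — service 11 months ≥ 3 months ✓; age 55 ≥ 18 ✓; rating 5 ≥ 2 ✓ → eligible.
Education Assistance — service 11 months ≥ 3 months ✓; 40 hrs/wk ≥ 32 ✓; site Tulsa ✗ (not Dayton) → not eligible.
Remote Work Stipend — status full-time ✓; service 11 months ≥ 6 weeks (≈42 days) ✓; age 55 ≥ 25 ✓ → eligible.
Dental Plan — status full-time ✓; service 11 months < 1 year (≈365 days) ✗ → not eligible.
Pension Scheme — status full-time ✓ (not excluded); site Tulsa ✗ (not Calgary) → not eligible.
Childcare Subsidy — service 11 months < 5 years (≈1825 days) ✗ → not eligible.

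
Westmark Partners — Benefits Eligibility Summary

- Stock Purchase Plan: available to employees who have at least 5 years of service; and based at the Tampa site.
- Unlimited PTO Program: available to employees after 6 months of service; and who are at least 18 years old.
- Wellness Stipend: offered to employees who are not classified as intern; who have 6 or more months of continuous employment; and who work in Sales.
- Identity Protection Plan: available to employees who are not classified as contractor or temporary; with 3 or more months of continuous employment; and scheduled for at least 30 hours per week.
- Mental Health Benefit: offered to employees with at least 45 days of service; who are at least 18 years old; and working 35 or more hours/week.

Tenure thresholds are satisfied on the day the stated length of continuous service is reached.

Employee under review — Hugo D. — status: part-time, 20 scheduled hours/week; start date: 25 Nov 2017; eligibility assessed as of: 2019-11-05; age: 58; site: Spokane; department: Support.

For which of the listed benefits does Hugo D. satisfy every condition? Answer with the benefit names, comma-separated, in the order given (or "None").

Unlimited PTO Program

Service from 25 Nov 2017 to 2019-11-05: 710 days.
Stock Purchase Plan — service 710 days < 5 years (≈1825 days) ✗ → not eligible.
Unlimited PTO Program — service 710 days ≥ 6 months (≈180 days) ✓; age 58 ≥ 18 ✓ → eligible.
Wellness Stipend — status part-time ✓ (not excluded); service 710 days ≥ 6 months (≈180 days) ✓; dept Support ✗ → not eligible.
Identity Protection Plan — status part-time ✓ (not excluded); service 710 days ≥ 3 months (≈90 days) ✓; 20 hrs/wk < 30 ✗ → not eligible.
Mental Health Benefit — service 710 days ≥ 45 days ✓; age 58 ≥ 18 ✓; 20 hrs/wk < 35 ✗ → not eligible.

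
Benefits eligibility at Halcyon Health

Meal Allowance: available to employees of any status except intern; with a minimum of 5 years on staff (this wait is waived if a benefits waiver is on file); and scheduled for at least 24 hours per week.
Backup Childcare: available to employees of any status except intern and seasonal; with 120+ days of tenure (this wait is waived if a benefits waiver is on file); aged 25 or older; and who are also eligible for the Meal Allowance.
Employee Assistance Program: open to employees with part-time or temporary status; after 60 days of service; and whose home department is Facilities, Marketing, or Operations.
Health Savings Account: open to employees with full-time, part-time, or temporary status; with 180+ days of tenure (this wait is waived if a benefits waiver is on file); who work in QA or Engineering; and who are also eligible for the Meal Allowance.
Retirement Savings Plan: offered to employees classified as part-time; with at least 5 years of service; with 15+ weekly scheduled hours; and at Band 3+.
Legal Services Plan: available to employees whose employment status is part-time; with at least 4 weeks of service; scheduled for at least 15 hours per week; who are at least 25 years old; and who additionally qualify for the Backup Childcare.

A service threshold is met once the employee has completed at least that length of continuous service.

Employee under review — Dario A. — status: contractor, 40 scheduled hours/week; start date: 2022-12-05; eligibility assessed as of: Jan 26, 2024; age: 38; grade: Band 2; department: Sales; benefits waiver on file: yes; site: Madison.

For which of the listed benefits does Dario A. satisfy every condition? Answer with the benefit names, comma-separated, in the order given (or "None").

Service from 2022-12-05 to Jan 26, 2024: 417 days.
Meal Allowance — status contractor ✓ (not excluded); benefits waiver on file ✓; 40 hrs/wk ≥ 24 ✓ → eligible.
Backup Childcare — status contractor ✓ (not excluded); benefits waiver on file ✓; age 38 ≥ 25 ✓; eligible for Meal Allowance ✓ → eligible.
Employee Assistance Program — status contractor ✗ (requires part-time or temporary) → not eligible.
Health Savings Account — status contractor ✗ (requires full-time, part-time, or temporary) → not eligible.
Retirement Savings Plan — status contractor ✗ (requires part-time) → not eligible.
Legal Services Plan — status contractor ✗ (requires part-time) → not eligible.

Meal Allowance, Backup Childcare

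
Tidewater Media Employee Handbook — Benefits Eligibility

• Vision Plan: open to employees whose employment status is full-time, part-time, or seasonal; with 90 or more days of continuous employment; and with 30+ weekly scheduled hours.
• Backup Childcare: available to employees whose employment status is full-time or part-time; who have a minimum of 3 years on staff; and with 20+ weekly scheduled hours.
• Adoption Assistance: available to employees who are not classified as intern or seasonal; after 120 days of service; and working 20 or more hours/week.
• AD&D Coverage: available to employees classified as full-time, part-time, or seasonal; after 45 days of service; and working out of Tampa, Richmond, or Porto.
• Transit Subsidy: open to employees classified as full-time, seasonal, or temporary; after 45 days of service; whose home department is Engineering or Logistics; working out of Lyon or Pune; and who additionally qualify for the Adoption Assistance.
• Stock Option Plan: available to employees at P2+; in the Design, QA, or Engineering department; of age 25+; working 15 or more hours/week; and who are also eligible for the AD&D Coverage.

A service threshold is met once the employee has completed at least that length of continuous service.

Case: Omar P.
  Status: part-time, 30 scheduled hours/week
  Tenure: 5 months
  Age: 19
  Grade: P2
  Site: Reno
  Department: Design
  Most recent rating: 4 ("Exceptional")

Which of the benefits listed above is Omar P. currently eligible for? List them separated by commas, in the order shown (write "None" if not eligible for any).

Vision Plan, Adoption Assistance

Vision Plan — status part-time ✓; service 5 months ≥ 90 days ✓; 30 hrs/wk ≥ 30 ✓ → eligible.
Backup Childcare — status part-time ✓; service 5 months < 3 years (≈1095 days) ✗ → not eligible.
Adoption Assistance — status part-time ✓ (not excluded); service 5 months ≥ 120 days ✓; 30 hrs/wk ≥ 20 ✓ → eligible.
AD&D Coverage — status part-time ✓; service 5 months ≥ 45 days ✓; site Reno ✗ (not Tampa, Richmond, or Porto) → not eligible.
Transit Subsidy — status part-time ✗ (requires full-time, seasonal, or temporary) → not eligible.
Stock Option Plan — grade P2 ≥ P2 ✓; dept Design ✓; age 19 < 25 ✗ → not eligible.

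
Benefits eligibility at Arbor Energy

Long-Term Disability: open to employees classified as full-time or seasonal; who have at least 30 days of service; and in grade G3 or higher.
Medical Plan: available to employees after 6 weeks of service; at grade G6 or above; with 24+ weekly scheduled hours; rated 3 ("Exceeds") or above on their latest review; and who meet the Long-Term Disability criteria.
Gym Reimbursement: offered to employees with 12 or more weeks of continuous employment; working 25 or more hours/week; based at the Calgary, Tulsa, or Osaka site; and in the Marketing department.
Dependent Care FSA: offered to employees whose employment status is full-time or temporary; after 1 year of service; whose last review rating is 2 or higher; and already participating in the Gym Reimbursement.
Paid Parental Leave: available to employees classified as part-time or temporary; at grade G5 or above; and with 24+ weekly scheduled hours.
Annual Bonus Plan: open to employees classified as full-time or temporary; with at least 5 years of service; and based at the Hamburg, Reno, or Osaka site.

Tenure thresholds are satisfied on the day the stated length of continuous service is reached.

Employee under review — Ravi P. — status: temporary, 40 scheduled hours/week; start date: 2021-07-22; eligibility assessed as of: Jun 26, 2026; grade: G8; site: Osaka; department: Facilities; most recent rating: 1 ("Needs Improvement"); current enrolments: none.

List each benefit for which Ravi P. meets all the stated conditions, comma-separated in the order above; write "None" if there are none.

Paid Parental Leave

Service from 2021-07-22 to Jun 26, 2026: 1800 days.
Long-Term Disability — status temporary ✗ (requires full-time or seasonal) → not eligible.
Medical Plan — service 1800 days ≥ 6 weeks (≈42 days) ✓; grade G8 ≥ G6 ✓; 40 hrs/wk ≥ 24 ✓; rating 1 < 3 ✗ → not eligible.
Gym Reimbursement — service 1800 days ≥ 12 weeks (≈84 days) ✓; 40 hrs/wk ≥ 25 ✓; site Osaka ✓; dept Facilities ✗ → not eligible.
Dependent Care FSA — status temporary ✓; service 1800 days ≥ 1 year (≈365 days) ✓; rating 1 < 2 ✗ → not eligible.
Paid Parental Leave — status temporary ✓; grade G8 ≥ G5 ✓; 40 hrs/wk ≥ 24 ✓ → eligible.
Annual Bonus Plan — status temporary ✓; service 1800 days < 5 years (≈1825 days) ✗ → not eligible.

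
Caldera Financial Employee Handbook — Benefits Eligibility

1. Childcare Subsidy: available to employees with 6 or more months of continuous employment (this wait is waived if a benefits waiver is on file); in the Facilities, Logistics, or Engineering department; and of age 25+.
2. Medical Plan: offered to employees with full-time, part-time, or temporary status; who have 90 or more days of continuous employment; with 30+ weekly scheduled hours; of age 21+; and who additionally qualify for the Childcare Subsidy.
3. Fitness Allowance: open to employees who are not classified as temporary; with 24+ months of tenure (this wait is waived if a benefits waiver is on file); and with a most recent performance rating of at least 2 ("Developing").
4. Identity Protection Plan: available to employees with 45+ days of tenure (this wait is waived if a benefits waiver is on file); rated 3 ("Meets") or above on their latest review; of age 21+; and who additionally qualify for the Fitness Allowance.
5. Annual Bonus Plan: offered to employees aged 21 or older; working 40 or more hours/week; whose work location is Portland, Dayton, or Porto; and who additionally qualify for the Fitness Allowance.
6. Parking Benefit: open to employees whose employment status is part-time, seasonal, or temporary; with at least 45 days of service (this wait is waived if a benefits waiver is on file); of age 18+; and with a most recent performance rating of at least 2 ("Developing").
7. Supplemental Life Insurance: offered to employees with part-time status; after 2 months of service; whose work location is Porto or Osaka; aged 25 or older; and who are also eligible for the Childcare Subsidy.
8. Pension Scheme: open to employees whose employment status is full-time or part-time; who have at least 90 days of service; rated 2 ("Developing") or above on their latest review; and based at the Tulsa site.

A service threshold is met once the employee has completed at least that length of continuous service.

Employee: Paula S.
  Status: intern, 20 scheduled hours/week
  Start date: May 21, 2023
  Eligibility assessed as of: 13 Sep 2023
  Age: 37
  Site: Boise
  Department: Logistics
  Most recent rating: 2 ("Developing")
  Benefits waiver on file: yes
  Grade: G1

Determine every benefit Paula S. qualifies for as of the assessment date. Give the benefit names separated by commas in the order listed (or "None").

Childcare Subsidy, Fitness Allowance

Service from May 21, 2023 to 13 Sep 2023: 115 days.
Childcare Subsidy — benefits waiver on file ✓; dept Logistics ✓; age 37 ≥ 25 ✓ → eligible.
Medical Plan — status intern ✗ (requires full-time, part-time, or temporary) → not eligible.
Fitness Allowance — status intern ✓ (not excluded); benefits waiver on file ✓; rating 2 ≥ 2 ✓ → eligible.
Identity Protection Plan — benefits waiver on file ✓; rating 2 < 3 ✗ → not eligible.
Annual Bonus Plan — age 37 ≥ 21 ✓; 20 hrs/wk < 40 ✗ → not eligible.
Parking Benefit — status intern ✗ (requires part-time, seasonal, or temporary) → not eligible.
Supplemental Life Insurance — status intern ✗ (requires part-time) → not eligible.
Pension Scheme — status intern ✗ (requires full-time or part-time) → not eligible.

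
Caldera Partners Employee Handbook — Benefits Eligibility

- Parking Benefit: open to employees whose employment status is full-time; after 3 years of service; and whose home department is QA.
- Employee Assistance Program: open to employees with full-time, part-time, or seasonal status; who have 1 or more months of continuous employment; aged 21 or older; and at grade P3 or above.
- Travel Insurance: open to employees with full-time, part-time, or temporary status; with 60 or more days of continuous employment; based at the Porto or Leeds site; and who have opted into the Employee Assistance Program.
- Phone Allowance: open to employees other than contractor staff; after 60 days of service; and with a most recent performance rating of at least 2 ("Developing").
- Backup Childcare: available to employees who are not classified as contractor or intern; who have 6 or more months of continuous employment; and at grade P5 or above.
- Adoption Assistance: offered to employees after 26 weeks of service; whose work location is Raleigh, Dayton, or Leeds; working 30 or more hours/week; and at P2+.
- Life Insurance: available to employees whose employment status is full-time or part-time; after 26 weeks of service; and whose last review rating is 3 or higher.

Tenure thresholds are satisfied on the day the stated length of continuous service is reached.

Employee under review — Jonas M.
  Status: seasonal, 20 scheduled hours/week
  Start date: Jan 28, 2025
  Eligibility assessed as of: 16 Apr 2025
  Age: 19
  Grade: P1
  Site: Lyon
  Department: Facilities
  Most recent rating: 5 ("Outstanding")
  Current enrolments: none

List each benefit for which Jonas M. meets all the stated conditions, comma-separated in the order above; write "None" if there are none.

Service from Jan 28, 2025 to 16 Apr 2025: 78 days.
Parking Benefit — status seasonal ✗ (requires full-time) → not eligible.
Employee Assistance Program — status seasonal ✓; service 78 days ≥ 1 month (≈30 days) ✓; age 19 < 21 ✗ → not eligible.
Travel Insurance — status seasonal ✗ (requires full-time, part-time, or temporary) → not eligible.
Phone Allowance — status seasonal ✓ (not excluded); service 78 days ≥ 60 days ✓; rating 5 ≥ 2 ✓ → eligible.
Backup Childcare — status seasonal ✓ (not excluded); service 78 days < 6 months (≈180 days) ✗ → not eligible.
Adoption Assistance — service 78 days < 26 weeks (≈182 days) ✗ → not eligible.
Life Insurance — status seasonal ✗ (requires full-time or part-time) → not eligible.

Phone Allowance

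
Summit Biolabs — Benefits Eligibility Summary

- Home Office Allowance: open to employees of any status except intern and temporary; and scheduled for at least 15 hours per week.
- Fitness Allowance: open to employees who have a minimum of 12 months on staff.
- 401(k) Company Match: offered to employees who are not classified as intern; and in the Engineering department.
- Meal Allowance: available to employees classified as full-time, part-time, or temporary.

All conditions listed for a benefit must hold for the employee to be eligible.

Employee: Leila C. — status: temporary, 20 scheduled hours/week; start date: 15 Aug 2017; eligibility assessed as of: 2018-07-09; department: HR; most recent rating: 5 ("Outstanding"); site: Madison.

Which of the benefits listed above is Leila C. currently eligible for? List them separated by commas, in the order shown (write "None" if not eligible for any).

Service from 15 Aug 2017 to 2018-07-09: 328 days.
Home Office Allowance — status temporary ✗ (excluded) → not eligible.
Fitness Allowance — service 328 days < 12 months (≈360 days) ✗ → not eligible.
401(k) Company Match — status temporary ✓ (not excluded); dept HR ✗ → not eligible.
Meal Allowance — status temporary ✓ → eligible.

Meal Allowance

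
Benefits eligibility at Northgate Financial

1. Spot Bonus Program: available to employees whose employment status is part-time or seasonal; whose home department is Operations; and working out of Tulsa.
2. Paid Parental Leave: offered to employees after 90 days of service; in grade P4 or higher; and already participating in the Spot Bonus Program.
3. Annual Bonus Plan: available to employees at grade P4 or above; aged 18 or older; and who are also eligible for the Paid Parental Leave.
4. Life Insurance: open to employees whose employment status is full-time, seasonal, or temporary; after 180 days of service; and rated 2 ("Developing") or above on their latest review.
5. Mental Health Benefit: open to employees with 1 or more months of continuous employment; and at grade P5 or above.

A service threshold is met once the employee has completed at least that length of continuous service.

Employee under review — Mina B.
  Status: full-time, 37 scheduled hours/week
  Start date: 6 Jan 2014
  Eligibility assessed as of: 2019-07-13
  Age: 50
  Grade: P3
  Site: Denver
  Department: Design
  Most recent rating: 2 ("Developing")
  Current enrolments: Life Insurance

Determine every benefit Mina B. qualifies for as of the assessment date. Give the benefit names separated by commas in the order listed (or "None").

Service from 6 Jan 2014 to 2019-07-13: 2014 days.
Spot Bonus Program — status full-time ✗ (requires part-time or seasonal) → not eligible.
Paid Parental Leave — service 2014 days ≥ 90 days ✓; grade P3 < P4 ✗ → not eligible.
Annual Bonus Plan — grade P3 < P4 ✗ → not eligible.
Life Insurance — status full-time ✓; service 2014 days ≥ 180 days ✓; rating 2 ≥ 2 ✓ → eligible.
Mental Health Benefit — service 2014 days ≥ 1 month (≈30 days) ✓; grade P3 < P5 ✗ → not eligible.

Life Insurance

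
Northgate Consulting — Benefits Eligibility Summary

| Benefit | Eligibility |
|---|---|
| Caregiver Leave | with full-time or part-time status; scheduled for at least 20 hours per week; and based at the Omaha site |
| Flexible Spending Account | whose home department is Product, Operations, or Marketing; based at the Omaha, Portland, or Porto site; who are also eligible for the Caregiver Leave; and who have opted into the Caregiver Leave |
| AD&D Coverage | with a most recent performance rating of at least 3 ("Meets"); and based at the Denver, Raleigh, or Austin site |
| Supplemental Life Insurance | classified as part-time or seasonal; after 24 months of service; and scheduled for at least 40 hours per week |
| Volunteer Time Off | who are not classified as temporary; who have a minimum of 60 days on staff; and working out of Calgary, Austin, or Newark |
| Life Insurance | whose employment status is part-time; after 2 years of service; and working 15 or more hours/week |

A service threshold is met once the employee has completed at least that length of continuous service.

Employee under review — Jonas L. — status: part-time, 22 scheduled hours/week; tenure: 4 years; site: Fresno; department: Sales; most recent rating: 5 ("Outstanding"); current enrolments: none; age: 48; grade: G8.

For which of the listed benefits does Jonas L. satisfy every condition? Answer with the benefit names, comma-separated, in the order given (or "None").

Life Insurance

Caregiver Leave — status part-time ✓; 22 hrs/wk ≥ 20 ✓; site Fresno ✗ (not Omaha) → not eligible.
Flexible Spending Account — dept Sales ✗ → not eligible.
AD&D Coverage — rating 5 ≥ 3 ✓; site Fresno ✗ (not Denver, Raleigh, or Austin) → not eligible.
Supplemental Life Insurance — status part-time ✓; service 4 years ≥ 24 months (≈720 days) ✓; 22 hrs/wk < 40 ✗ → not eligible.
Volunteer Time Off — status part-time ✓ (not excluded); service 4 years ≥ 60 days ✓; site Fresno ✗ (not Calgary, Austin, or Newark) → not eligible.
Life Insurance — status part-time ✓; service 4 years ≥ 2 years ✓; 22 hrs/wk ≥ 15 ✓ → eligible.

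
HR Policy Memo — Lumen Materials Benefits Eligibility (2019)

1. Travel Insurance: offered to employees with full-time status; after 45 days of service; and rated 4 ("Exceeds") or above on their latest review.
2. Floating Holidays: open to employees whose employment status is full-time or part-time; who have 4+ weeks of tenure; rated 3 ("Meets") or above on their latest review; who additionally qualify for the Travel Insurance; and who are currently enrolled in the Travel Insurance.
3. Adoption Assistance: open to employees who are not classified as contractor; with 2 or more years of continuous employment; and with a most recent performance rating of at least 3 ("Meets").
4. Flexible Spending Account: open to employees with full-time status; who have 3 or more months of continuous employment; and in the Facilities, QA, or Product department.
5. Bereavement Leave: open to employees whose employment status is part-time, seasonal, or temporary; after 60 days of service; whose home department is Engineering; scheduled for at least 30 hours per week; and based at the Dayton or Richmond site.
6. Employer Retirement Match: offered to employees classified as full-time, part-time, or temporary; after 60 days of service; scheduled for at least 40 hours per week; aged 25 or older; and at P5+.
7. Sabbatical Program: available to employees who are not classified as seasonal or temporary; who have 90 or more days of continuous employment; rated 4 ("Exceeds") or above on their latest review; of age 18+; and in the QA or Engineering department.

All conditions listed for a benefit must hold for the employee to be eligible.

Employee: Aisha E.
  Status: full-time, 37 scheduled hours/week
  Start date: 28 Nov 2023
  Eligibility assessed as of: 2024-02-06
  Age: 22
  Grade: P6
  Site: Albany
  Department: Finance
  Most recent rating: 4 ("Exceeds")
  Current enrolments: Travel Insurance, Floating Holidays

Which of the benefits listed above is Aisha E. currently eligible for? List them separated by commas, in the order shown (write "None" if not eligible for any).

Travel Insurance, Floating Holidays

Service from 28 Nov 2023 to 2024-02-06: 70 days.
Travel Insurance — status full-time ✓; service 70 days ≥ 45 days ✓; rating 4 ≥ 4 ✓ → eligible.
Floating Holidays — status full-time ✓; service 70 days ≥ 4 weeks (≈28 days) ✓; rating 4 ≥ 3 ✓; eligible for Travel Insurance ✓; enrolled in Travel Insurance ✓ → eligible.
Adoption Assistance — status full-time ✓ (not excluded); service 70 days < 2 years (≈730 days) ✗ → not eligible.
Flexible Spending Account — status full-time ✓; service 70 days < 3 months (≈90 days) ✗ → not eligible.
Bereavement Leave — status full-time ✗ (requires part-time, seasonal, or temporary) → not eligible.
Employer Retirement Match — status full-time ✓; service 70 days ≥ 60 days ✓; 37 hrs/wk < 40 ✗ → not eligible.
Sabbatical Program — status full-time ✓ (not excluded); service 70 days < 90 days ✗ → not eligible.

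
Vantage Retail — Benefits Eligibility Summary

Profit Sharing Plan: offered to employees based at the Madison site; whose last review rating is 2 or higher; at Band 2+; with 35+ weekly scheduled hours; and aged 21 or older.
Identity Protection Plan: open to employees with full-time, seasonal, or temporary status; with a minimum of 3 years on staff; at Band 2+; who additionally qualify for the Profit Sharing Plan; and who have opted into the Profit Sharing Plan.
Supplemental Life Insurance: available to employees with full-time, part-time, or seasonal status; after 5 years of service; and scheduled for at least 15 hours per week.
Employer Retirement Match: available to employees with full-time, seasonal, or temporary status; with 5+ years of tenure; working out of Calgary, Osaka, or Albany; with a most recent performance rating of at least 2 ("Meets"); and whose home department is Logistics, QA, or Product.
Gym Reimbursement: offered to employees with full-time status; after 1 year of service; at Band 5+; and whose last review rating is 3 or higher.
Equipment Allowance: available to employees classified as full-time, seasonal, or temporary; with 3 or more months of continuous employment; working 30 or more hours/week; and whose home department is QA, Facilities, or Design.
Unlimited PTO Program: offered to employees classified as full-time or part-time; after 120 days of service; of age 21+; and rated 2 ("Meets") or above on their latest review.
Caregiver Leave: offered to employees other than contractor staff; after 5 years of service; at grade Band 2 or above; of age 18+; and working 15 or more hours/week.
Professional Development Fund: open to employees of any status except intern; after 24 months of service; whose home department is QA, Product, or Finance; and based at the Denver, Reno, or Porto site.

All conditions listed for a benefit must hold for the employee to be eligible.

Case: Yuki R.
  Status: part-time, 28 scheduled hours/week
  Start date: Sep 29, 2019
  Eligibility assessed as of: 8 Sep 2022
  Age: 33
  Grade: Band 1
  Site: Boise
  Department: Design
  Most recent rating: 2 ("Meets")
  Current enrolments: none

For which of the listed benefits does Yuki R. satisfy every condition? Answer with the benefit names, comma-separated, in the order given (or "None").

Unlimited PTO Program

Service from Sep 29, 2019 to 8 Sep 2022: 1075 days.
Profit Sharing Plan — site Boise ✗ (not Madison) → not eligible.
Identity Protection Plan — status part-time ✗ (requires full-time, seasonal, or temporary) → not eligible.
Supplemental Life Insurance — status part-time ✓; service 1075 days < 5 years (≈1825 days) ✗ → not eligible.
Employer Retirement Match — status part-time ✗ (requires full-time, seasonal, or temporary) → not eligible.
Gym Reimbursement — status part-time ✗ (requires full-time) → not eligible.
Equipment Allowance — status part-time ✗ (requires full-time, seasonal, or temporary) → not eligible.
Unlimited PTO Program — status part-time ✓; service 1075 days ≥ 120 days ✓; age 33 ≥ 21 ✓; rating 2 ≥ 2 ✓ → eligible.
Caregiver Leave — status part-time ✓ (not excluded); service 1075 days < 5 years (≈1825 days) ✗ → not eligible.
Professional Development Fund — status part-time ✓ (not excluded); service 1075 days ≥ 24 months (≈720 days) ✓; dept Design ✗ → not eligible.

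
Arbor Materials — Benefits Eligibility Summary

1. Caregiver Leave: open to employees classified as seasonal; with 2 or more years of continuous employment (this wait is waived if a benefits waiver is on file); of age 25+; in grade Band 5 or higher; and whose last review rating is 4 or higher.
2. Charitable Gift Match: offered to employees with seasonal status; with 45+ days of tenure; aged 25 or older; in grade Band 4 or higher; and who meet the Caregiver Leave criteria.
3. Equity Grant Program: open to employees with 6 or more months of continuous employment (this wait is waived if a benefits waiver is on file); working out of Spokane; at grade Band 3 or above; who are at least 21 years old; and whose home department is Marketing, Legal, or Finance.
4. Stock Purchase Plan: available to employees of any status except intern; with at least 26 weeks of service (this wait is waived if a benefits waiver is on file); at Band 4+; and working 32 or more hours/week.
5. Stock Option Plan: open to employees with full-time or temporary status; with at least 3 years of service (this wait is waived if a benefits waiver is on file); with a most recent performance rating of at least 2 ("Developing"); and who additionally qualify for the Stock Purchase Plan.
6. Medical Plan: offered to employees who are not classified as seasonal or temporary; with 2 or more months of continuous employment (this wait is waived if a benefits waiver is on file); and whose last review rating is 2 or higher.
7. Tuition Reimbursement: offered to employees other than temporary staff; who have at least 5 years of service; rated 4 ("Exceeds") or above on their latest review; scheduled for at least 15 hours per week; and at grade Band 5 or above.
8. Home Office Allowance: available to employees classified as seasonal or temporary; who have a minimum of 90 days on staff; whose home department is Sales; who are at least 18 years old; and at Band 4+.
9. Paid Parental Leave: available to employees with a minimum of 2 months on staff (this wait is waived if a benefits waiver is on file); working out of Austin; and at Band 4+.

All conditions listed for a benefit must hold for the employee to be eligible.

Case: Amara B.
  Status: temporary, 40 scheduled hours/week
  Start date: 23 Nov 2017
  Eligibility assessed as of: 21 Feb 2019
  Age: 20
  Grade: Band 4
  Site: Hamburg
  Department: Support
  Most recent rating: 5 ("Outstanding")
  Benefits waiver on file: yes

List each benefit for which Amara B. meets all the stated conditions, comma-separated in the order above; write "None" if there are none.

Service from 23 Nov 2017 to 21 Feb 2019: 455 days.
Caregiver Leave — status temporary ✗ (requires seasonal) → not eligible.
Charitable Gift Match — status temporary ✗ (requires seasonal) → not eligible.
Equity Grant Program — benefits waiver on file ✓; site Hamburg ✗ (not Spokane) → not eligible.
Stock Purchase Plan — status temporary ✓ (not excluded); benefits waiver on file ✓; grade Band 4 ≥ Band 4 ✓; 40 hrs/wk ≥ 32 ✓ → eligible.
Stock Option Plan — status temporary ✓; benefits waiver on file ✓; rating 5 ≥ 2 ✓; eligible for Stock Purchase Plan ✓ → eligible.
Medical Plan — status temporary ✗ (excluded) → not eligible.
Tuition Reimbursement — status temporary ✗ (excluded) → not eligible.
Home Office Allowance — status temporary ✓; service 455 days ≥ 90 days ✓; dept Support ✗ → not eligible.
Paid Parental Leave — benefits waiver on file ✓; site Hamburg ✗ (not Austin) → not eligible.

Stock Purchase Plan, Stock Option Plan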